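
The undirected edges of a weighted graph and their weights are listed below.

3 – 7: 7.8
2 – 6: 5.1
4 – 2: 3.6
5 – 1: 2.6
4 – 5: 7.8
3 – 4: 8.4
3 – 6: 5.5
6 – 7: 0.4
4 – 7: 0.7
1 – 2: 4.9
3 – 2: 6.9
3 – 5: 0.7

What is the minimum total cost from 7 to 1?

Compare a few routes:
7–4–2–1: 0.7+3.6+4.9 = 9.2
7–6–2–1: 0.4+5.1+4.9 = 10.4
The minimum is 9.2 via 7–4–2–1.

9.2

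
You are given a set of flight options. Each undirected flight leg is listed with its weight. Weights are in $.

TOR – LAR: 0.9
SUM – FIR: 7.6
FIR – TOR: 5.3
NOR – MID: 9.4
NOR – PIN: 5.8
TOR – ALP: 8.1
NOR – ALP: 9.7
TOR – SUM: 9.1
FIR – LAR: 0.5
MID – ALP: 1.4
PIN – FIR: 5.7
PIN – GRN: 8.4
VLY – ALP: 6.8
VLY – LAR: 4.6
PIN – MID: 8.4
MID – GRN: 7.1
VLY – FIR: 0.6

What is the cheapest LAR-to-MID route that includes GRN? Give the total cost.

$21.7

Shortest LAR→GRN: LAR–FIR–PIN–GRN = 14.6
Best GRN to MID: GRN–MID costing 7.1
Total via GRN: 14.6 + 7.1 = $21.7.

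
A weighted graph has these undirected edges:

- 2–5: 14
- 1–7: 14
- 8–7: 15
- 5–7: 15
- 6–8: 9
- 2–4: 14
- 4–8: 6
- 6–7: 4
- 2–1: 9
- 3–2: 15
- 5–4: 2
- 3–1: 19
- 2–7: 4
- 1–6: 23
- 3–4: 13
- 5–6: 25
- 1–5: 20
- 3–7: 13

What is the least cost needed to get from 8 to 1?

26

Running Dijkstra from 8:
8: 0
4: 6  (via 8)
5: 8  (via 4)
6: 9  (via 8)
7: 13  (via 6)
2: 17  (via 7)
3: 19  (via 4)
1: 26  (via 2)
Shortest route: 8–6–7–2–1 = 26.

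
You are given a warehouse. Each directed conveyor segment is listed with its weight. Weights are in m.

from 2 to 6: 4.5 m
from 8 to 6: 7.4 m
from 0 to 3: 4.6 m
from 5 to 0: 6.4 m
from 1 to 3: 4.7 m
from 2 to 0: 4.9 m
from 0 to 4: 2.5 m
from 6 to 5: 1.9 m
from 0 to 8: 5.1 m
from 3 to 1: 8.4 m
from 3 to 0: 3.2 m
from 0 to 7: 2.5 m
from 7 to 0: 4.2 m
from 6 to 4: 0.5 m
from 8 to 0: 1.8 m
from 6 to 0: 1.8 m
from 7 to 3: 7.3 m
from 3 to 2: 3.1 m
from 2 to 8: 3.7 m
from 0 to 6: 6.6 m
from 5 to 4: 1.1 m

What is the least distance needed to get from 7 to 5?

Enumerating some paths:
7 - 0 - 6 - 5: 4.2+6.6+1.9 = 12.7
7 - 3 - 2 - 6 - 5: 7.3+3.1+4.5+1.9 = 16.8
Cheapest is 7 - 0 - 6 - 5 at 12.7 m.

12.7 m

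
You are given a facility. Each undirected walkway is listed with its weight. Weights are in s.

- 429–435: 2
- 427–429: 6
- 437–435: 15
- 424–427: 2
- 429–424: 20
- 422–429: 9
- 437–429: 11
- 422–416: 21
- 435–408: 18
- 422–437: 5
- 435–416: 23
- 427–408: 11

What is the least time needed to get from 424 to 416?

33 s

Compare a few routes:
424 → 427 → 429 → 435 → 416: 2+6+2+23 = 33
424 → 427 → 429 → 422 → 416: 2+6+9+21 = 38
The minimum is 33 s via 424 → 427 → 429 → 435 → 416.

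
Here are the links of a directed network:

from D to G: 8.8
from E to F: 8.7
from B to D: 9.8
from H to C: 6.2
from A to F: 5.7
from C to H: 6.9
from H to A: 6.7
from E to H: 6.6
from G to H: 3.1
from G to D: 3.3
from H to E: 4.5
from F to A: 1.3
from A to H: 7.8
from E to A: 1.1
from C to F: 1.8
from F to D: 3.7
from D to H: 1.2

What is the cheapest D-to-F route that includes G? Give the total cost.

Best D to G: D–G costing 8.8
Shortest G→F: G–H–C–F = 11.1
Total via G: 8.8 + 11.1 = 19.9.

19.9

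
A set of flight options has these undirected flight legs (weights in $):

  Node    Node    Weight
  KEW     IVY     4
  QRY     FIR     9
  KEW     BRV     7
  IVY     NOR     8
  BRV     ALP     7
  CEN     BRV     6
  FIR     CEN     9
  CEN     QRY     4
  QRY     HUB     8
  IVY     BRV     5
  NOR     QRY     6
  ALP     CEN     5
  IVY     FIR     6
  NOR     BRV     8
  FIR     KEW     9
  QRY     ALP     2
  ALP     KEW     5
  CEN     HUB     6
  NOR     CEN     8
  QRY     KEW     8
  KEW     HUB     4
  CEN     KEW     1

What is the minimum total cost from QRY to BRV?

Candidate routes:
QRY–CEN–KEW–BRV: 4+1+7 = 12
QRY–ALP–CEN–BRV: 2+5+6 = 13
QRY–ALP–BRV: 2+7 = 9
QRY–CEN–BRV: 4+6 = 10
The minimum is $9 via QRY–ALP–BRV.

$9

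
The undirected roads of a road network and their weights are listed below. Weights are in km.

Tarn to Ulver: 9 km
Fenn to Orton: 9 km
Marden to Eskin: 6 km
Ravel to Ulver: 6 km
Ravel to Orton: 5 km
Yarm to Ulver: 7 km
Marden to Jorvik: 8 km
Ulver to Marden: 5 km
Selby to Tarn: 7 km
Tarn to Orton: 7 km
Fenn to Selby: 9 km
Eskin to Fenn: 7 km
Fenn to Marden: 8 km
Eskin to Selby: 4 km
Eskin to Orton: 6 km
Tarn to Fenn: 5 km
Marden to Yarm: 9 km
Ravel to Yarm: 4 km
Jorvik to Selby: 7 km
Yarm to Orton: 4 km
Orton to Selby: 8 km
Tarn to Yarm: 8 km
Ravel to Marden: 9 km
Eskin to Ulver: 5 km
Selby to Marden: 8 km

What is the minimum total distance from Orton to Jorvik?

Settle nodes by increasing distance from Orton:
Orton: 0
Yarm: 4  (via Orton)
Ravel: 5  (via Orton)
Eskin: 6  (via Orton)
Tarn: 7  (via Orton)
Selby: 8  (via Orton)
Fenn: 9  (via Orton)
Ulver: 11  (via Yarm)
Marden: 12  (via Eskin)
Jorvik: 15  (via Selby)
Shortest route: Orton → Selby → Jorvik = 15 km.

15 km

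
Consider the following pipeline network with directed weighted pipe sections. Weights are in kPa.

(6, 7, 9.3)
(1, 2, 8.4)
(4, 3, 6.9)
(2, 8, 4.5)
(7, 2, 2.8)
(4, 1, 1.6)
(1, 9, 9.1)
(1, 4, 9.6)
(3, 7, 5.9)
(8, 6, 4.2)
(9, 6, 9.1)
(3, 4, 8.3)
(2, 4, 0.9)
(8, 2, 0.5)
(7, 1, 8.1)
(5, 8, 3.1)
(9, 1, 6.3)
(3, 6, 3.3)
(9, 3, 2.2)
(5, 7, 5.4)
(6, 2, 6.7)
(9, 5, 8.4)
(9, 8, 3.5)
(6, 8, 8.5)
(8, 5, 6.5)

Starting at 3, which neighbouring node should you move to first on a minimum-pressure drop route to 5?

Candidate routes:
3–6–2–8–5: 3.3+6.7+4.5+6.5 = 21
3–7–2–8–5: 5.9+2.8+4.5+6.5 = 19.7
3–6–8–5: 3.3+8.5+6.5 = 18.3
Cheapest is 3–6–8–5 at 18.3 kPa.
So from 3 the first move is to 6.

6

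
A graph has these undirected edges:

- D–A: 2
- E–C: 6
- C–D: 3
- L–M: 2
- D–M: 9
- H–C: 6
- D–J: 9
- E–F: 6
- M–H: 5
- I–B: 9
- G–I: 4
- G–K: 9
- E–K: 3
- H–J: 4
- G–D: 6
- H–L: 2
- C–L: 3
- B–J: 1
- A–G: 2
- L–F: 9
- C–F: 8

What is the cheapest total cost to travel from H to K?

14

Enumerating some paths:
H–M–L–C–E–K: 5+2+3+6+3 = 19
H–C–E–K: 6+6+3 = 15
H–L–F–E–K: 2+9+6+3 = 20
H–L–C–E–K: 2+3+6+3 = 14
Cheapest is H–L–C–E–K at 14.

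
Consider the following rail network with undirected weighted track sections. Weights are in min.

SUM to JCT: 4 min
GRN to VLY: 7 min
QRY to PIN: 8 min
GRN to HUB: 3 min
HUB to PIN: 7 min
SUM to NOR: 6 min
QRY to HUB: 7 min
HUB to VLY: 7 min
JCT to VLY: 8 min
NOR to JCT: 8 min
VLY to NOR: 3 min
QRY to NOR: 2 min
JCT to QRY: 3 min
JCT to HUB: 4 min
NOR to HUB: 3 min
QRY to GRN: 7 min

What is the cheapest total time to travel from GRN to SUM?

Running Dijkstra from GRN:
GRN: 0
HUB: 3  (via GRN)
NOR: 6  (via HUB)
QRY: 7  (via GRN)
JCT: 7  (via HUB)
VLY: 7  (via GRN)
PIN: 10  (via HUB)
SUM: 11  (via JCT)
Shortest route: GRN–HUB–JCT–SUM = 11 min.

11 min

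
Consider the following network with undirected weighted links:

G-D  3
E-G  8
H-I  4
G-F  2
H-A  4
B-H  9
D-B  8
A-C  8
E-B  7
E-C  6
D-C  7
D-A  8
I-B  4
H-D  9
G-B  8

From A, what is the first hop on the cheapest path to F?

Candidate routes:
A - C - D - G - F: 8+7+3+2 = 20
A - H - I - B - G - F: 4+4+4+8+2 = 22
A - D - G - F: 8+3+2 = 13
A - H - D - G - F: 4+9+3+2 = 18
The minimum is 13 via A - D - G - F.
So from A the first move is to D.

D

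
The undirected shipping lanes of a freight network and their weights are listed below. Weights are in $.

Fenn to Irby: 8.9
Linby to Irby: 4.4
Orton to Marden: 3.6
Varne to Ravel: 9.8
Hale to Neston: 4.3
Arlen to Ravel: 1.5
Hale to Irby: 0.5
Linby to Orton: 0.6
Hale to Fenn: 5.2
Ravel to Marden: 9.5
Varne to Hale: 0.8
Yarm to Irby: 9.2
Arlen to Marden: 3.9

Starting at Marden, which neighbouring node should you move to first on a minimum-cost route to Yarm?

Enumerating some paths:
Marden–Arlen–Ravel–Varne–Hale–Irby–Yarm: 3.9+1.5+9.8+0.8+0.5+9.2 = 25.7
Marden–Ravel–Varne–Hale–Irby–Yarm: 9.5+9.8+0.8+0.5+9.2 = 29.8
Marden–Arlen–Ravel–Varne–Hale–Fenn–Irby–Yarm: 3.9+1.5+9.8+0.8+5.2+8.9+9.2 = 39.3
Marden–Orton–Linby–Irby–Yarm: 3.6+0.6+4.4+9.2 = 17.8
Cheapest is Marden–Orton–Linby–Irby–Yarm at $17.8.
So from Marden the first move is to Orton.

Orton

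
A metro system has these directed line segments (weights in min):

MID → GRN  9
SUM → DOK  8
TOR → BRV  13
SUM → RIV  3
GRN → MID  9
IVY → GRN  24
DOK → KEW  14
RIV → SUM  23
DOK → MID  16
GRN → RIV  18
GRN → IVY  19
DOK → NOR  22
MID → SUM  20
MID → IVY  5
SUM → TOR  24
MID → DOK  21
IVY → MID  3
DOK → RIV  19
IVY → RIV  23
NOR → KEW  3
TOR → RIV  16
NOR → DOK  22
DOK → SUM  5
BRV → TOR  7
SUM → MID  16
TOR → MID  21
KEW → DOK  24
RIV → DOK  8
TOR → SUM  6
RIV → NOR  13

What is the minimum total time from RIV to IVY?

Shortest distances from RIV:
RIV: 0
DOK: 8  (via RIV)
SUM: 13  (via DOK)
NOR: 13  (via RIV)
KEW: 16  (via NOR)
MID: 24  (via DOK)
IVY: 29  (via MID)
Shortest route: RIV–DOK–MID–IVY = 29 min.

29 min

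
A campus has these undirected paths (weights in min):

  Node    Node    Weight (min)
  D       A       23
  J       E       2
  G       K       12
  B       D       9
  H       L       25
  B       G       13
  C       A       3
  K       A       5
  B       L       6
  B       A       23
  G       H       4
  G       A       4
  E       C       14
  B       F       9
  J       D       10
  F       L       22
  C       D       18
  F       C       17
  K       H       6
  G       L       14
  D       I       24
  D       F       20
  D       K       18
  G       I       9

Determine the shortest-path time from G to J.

Enumerating some paths:
G–H–K–A–C–E–J: 4+6+5+3+14+2 = 34
G–B–D–J: 13+9+10 = 32
G–A–C–E–J: 4+3+14+2 = 23
The minimum is 23 min via G–A–C–E–J.

23 min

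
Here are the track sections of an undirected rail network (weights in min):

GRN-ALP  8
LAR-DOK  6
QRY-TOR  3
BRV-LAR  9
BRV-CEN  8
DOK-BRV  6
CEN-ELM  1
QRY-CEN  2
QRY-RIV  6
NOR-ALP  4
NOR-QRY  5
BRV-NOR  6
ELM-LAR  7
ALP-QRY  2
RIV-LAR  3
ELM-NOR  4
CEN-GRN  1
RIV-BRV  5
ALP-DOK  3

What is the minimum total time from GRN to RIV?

9 min

Compare a few routes:
GRN–CEN–QRY–RIV: 1+2+6 = 9
GRN–CEN–BRV–RIV: 1+8+5 = 14
GRN–CEN–ELM–LAR–RIV: 1+1+7+3 = 12
Cheapest is GRN–CEN–QRY–RIV at 9 min.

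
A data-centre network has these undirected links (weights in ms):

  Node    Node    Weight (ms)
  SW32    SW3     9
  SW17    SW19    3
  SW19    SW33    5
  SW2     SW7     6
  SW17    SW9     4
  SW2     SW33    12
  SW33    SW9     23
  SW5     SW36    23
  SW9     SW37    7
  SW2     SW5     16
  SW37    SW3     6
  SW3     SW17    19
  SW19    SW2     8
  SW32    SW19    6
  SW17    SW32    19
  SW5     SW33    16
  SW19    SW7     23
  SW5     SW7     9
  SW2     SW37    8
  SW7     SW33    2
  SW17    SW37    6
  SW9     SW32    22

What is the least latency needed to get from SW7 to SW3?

20 ms

Compare a few routes:
SW7–SW33–SW19–SW32–SW3: 2+5+6+9 = 22
SW7–SW33–SW19–SW17–SW37–SW3: 2+5+3+6+6 = 22
SW7–SW33–SW19–SW17–SW9–SW37–SW3: 2+5+3+4+7+6 = 27
SW7–SW2–SW37–SW3: 6+8+6 = 20
Cheapest is SW7–SW2–SW37–SW3 at 20 ms.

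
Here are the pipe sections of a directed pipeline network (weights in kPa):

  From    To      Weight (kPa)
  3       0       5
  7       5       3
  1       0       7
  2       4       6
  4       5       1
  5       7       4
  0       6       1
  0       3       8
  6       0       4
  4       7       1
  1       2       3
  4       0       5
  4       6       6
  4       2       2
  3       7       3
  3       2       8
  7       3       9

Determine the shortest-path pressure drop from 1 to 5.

Settle nodes by increasing distance from 1:
1: 0
2: 3  (via 1)
0: 7  (via 1)
6: 8  (via 0)
4: 9  (via 2)
5: 10  (via 4)
Shortest route: 1–2–4–5 = 10 kPa.

10 kPa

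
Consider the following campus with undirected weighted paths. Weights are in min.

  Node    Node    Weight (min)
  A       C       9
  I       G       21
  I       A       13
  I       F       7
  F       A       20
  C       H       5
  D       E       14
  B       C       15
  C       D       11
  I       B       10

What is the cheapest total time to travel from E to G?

68 min

Shortest distances from E:
E: 0
D: 14  (via E)
C: 25  (via D)
H: 30  (via C)
A: 34  (via C)
B: 40  (via C)
I: 47  (via A)
F: 54  (via A)
G: 68  (via I)
Shortest route: E → D → C → A → I → G = 68 min.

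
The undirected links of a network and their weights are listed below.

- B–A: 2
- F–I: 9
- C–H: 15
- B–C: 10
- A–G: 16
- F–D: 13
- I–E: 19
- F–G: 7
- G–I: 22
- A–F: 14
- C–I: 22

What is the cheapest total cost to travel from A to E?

42

Compare a few routes:
A–F–I–E: 14+9+19 = 42
A–G–F–I–E: 16+7+9+19 = 51
The minimum is 42 via A–F–I–E.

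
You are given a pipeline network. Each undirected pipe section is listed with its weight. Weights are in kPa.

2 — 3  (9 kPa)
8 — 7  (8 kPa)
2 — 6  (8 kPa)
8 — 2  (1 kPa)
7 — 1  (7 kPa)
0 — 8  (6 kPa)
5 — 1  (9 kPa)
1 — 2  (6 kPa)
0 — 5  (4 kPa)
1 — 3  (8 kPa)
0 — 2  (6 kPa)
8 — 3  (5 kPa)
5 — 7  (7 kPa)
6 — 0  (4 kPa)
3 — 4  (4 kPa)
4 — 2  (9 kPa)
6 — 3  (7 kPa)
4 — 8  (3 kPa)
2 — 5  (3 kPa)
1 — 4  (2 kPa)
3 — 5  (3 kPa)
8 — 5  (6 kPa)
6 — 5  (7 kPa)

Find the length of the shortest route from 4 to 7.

9 kPa

Enumerating some paths:
4 - 1 - 7: 2+7 = 9
4 - 8 - 2 - 5 - 7: 3+1+3+7 = 14
4 - 8 - 7: 3+8 = 11
Cheapest is 4 - 1 - 7 at 9 kPa.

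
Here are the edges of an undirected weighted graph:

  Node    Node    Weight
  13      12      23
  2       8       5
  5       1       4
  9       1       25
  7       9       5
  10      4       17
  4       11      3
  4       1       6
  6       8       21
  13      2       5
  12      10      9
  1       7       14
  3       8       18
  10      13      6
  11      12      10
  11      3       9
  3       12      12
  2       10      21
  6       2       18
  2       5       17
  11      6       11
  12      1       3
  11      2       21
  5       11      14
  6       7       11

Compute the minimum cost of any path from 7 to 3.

29

Candidate routes:
7–6–11–3: 11+11+9 = 31
7–1–4–11–3: 14+6+3+9 = 32
7–1–12–3: 14+3+12 = 29
Cheapest is 7–1–12–3 at 29.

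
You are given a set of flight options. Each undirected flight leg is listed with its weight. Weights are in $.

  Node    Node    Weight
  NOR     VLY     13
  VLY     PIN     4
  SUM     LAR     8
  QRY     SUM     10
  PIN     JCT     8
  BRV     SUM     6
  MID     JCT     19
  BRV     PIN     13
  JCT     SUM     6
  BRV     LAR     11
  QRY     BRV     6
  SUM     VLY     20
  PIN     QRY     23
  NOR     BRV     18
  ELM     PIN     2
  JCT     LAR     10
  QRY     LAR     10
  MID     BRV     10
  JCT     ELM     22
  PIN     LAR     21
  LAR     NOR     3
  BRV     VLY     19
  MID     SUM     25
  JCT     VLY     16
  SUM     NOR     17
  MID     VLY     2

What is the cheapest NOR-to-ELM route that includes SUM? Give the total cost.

$27

Best NOR to SUM: NOR → LAR → SUM costing 11
Shortest SUM→ELM: SUM → JCT → PIN → ELM = 16
Total via SUM: 11 + 16 = $27.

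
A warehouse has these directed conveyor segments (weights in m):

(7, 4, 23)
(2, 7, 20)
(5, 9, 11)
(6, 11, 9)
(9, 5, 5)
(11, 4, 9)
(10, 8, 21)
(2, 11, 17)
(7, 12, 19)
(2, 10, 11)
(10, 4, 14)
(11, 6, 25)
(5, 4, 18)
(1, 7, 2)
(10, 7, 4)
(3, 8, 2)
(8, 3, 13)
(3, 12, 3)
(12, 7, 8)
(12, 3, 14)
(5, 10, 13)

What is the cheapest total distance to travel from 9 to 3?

52 m

Running Dijkstra from 9:
9: 0
5: 5  (via 9)
10: 18  (via 5)
7: 22  (via 10)
4: 23  (via 5)
8: 39  (via 10)
12: 41  (via 7)
3: 52  (via 8)
Shortest route: 9 → 5 → 10 → 8 → 3 = 52 m.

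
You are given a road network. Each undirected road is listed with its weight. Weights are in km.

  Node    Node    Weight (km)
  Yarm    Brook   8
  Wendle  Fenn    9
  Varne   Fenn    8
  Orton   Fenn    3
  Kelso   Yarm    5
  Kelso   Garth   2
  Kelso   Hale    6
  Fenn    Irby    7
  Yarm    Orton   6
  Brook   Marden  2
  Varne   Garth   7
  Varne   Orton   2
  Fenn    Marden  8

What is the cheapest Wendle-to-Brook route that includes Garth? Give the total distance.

Best Wendle to Garth: Wendle → Fenn → Orton → Varne → Garth costing 21
Shortest Garth→Brook: Garth → Kelso → Yarm → Brook = 15
Total via Garth: 21 + 15 = 36 km.

36 km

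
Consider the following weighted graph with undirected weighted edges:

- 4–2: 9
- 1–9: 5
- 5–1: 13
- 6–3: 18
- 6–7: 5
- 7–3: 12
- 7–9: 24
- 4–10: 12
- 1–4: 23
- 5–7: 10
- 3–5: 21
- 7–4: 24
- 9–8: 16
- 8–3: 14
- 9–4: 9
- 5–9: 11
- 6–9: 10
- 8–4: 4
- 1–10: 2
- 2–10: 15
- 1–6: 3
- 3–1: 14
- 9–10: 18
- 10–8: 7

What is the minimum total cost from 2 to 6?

Shortest distances from 2:
2: 0
4: 9  (via 2)
8: 13  (via 4)
10: 15  (via 2)
1: 17  (via 10)
9: 18  (via 4)
6: 20  (via 1)
Shortest route: 2 → 10 → 1 → 6 = 20.

20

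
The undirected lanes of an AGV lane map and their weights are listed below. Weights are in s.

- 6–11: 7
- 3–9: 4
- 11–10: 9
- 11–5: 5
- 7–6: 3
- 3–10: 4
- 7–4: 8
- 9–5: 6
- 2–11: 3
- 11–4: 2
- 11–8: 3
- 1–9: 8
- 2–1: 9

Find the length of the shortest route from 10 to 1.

16 s

Candidate routes:
10–11–2–1: 9+3+9 = 21
10–3–9–1: 4+4+8 = 16
Cheapest is 10–3–9–1 at 16 s.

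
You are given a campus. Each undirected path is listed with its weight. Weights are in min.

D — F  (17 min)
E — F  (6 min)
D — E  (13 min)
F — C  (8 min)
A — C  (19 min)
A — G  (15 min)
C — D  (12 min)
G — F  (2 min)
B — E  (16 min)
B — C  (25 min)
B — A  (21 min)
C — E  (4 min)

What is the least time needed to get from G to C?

Compare a few routes:
G–F–C: 2+8 = 10
G–F–E–C: 2+6+4 = 12
The minimum is 10 min via G–F–C.

10 min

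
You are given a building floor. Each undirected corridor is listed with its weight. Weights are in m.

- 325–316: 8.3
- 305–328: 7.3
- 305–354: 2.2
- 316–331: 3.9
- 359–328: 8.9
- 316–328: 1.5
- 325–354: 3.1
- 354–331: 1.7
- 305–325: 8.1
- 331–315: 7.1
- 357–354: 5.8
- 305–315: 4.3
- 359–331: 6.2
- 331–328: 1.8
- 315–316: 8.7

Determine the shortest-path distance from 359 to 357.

Running Dijkstra from 359:
359: 0
331: 6.2  (via 359)
354: 7.9  (via 331)
328: 8  (via 331)
316: 9.5  (via 328)
305: 10.1  (via 354)
325: 11  (via 354)
315: 13.3  (via 331)
357: 13.7  (via 354)
Shortest route: 359 → 331 → 354 → 357 = 13.7 m.

13.7 m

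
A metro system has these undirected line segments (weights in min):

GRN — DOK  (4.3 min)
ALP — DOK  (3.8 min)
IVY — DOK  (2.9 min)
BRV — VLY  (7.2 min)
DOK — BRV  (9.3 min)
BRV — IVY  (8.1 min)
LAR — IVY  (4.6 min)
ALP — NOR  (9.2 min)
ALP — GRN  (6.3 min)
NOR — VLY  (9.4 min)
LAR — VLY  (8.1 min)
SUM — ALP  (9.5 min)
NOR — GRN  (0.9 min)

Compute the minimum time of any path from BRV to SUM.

Compare a few routes:
BRV - IVY - DOK - GRN - ALP - SUM: 8.1+2.9+4.3+6.3+9.5 = 31.1
BRV - IVY - DOK - ALP - SUM: 8.1+2.9+3.8+9.5 = 24.3
BRV - DOK - GRN - ALP - SUM: 9.3+4.3+6.3+9.5 = 29.4
BRV - DOK - ALP - SUM: 9.3+3.8+9.5 = 22.6
The minimum is 22.6 min via BRV - DOK - ALP - SUM.

22.6 min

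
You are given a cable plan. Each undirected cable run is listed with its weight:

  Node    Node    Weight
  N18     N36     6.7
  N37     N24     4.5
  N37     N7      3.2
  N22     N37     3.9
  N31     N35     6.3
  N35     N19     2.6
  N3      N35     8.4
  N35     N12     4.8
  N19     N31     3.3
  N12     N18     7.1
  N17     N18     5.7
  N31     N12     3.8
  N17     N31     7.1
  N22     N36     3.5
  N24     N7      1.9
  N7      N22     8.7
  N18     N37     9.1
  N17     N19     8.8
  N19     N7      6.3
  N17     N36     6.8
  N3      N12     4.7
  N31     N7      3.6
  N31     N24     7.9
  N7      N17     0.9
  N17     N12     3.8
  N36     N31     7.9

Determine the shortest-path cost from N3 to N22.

Settle nodes by increasing distance from N3:
N3: 0
N12: 4.7  (via N3)
N35: 8.4  (via N3)
N31: 8.5  (via N12)
N17: 8.5  (via N12)
N7: 9.4  (via N17)
N19: 11  (via N35)
N24: 11.3  (via N7)
N18: 11.8  (via N12)
N37: 12.6  (via N7)
N36: 15.3  (via N17)
N22: 16.5  (via N37)
Shortest route: N3 → N12 → N17 → N7 → N37 → N22 = 16.5.

16.5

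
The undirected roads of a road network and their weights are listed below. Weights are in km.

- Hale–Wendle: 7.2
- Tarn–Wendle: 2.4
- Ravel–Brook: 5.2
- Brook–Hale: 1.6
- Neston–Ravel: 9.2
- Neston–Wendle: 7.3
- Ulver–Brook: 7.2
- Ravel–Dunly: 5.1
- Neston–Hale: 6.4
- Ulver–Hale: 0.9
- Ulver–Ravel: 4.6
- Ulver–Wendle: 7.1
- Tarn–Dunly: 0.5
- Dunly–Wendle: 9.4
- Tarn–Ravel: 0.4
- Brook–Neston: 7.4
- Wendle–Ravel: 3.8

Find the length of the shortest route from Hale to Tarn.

5.9 km

Settle nodes by increasing distance from Hale:
Hale: 0
Ulver: 0.9  (via Hale)
Brook: 1.6  (via Hale)
Ravel: 5.5  (via Ulver)
Tarn: 5.9  (via Ravel)
Shortest route: Hale → Ulver → Ravel → Tarn = 5.9 km.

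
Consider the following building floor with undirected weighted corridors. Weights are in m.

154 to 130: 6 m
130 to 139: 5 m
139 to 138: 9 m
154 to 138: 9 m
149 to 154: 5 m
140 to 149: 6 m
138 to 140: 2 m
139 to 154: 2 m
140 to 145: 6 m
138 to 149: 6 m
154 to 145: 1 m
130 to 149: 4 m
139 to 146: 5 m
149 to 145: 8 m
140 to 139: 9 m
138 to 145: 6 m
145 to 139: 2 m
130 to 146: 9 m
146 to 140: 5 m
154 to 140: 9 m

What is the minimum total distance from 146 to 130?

Compare a few routes:
146 - 139 - 154 - 130: 5+2+6 = 13
146 - 139 - 130: 5+5 = 10
146 - 130: 9 = 9
Cheapest is 146 - 130 at 9 m.

9 m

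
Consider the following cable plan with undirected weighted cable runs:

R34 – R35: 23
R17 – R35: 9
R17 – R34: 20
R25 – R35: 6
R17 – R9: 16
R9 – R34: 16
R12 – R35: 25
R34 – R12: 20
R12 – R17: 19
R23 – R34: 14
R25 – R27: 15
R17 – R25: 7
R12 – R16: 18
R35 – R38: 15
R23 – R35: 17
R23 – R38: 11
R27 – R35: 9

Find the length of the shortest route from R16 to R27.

Enumerating some paths:
R16 → R12 → R17 → R35 → R27: 18+19+9+9 = 55
R16 → R12 → R17 → R25 → R27: 18+19+7+15 = 59
R16 → R12 → R35 → R27: 18+25+9 = 52
Cheapest is R16 → R12 → R35 → R27 at 52.

52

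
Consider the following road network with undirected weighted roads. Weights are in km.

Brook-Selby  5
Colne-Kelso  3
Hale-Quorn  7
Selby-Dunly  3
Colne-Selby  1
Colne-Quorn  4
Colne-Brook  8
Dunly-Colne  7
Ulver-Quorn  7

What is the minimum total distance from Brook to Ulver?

Candidate routes:
Brook–Selby–Dunly–Colne–Quorn–Ulver: 5+3+7+4+7 = 26
Brook–Selby–Colne–Quorn–Ulver: 5+1+4+7 = 17
Brook–Colne–Quorn–Ulver: 8+4+7 = 19
The minimum is 17 km via Brook–Selby–Colne–Quorn–Ulver.

17 km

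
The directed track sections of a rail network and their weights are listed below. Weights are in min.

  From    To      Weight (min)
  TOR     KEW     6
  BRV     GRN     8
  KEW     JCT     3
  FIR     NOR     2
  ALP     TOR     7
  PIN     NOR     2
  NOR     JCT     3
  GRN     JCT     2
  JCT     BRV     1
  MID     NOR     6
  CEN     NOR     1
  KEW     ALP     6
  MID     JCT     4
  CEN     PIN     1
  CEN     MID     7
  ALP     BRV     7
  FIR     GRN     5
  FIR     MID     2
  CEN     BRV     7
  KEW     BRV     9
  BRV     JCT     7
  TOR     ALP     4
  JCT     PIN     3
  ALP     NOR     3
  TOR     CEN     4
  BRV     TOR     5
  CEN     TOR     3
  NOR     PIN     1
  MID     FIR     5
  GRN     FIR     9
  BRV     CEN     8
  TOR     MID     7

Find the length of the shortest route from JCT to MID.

Candidate routes:
JCT–BRV–CEN–MID: 1+8+7 = 16
JCT–BRV–TOR–MID: 1+5+7 = 13
The minimum is 13 min via JCT–BRV–TOR–MID.

13 min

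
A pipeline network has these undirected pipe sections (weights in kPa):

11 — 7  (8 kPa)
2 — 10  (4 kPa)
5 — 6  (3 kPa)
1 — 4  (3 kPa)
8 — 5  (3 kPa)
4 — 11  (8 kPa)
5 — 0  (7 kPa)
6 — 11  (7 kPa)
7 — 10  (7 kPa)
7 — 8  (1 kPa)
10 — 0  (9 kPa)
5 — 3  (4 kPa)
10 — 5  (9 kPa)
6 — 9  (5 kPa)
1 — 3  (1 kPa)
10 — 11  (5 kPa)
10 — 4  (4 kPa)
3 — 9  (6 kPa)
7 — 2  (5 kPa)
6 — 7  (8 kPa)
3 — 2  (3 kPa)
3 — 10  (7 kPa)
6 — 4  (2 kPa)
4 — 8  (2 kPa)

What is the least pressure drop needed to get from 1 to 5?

Enumerating some paths:
1 - 4 - 6 - 5: 3+2+3 = 8
1 - 3 - 5: 1+4 = 5
1 - 4 - 8 - 5: 3+2+3 = 8
Cheapest is 1 - 3 - 5 at 5 kPa.

5 kPa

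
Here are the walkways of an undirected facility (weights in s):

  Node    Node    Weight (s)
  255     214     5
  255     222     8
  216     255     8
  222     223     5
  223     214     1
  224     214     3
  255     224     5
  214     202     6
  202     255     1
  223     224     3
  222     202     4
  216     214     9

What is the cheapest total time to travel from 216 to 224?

Running Dijkstra from 216:
216: 0
255: 8  (via 216)
214: 9  (via 216)
202: 9  (via 255)
223: 10  (via 214)
224: 12  (via 214)
Shortest route: 216 → 214 → 224 = 12 s.

12 s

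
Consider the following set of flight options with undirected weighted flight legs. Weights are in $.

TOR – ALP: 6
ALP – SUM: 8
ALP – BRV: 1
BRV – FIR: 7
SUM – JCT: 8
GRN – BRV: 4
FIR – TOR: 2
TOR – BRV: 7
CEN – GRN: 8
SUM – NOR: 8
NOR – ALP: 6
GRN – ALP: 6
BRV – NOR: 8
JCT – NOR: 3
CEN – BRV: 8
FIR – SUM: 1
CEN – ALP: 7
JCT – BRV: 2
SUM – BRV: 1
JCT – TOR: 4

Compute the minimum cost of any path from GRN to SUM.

Settle nodes by increasing distance from GRN:
GRN: 0
BRV: 4  (via GRN)
SUM: 5  (via BRV)
Shortest route: GRN → BRV → SUM = $5.

$5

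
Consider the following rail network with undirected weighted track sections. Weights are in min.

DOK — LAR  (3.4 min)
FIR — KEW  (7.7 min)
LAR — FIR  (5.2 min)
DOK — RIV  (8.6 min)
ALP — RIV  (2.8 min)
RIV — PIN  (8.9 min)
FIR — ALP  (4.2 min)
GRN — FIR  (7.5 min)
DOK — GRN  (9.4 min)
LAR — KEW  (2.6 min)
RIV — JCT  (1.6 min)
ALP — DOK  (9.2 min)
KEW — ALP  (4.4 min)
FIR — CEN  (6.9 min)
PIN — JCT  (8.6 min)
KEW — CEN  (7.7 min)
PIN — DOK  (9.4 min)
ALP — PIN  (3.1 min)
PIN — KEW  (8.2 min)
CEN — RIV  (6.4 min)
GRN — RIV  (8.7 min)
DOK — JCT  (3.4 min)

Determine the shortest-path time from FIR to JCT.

8.6 min

Compare a few routes:
FIR–CEN–RIV–JCT: 6.9+6.4+1.6 = 14.9
FIR–LAR–DOK–JCT: 5.2+3.4+3.4 = 12
FIR–ALP–RIV–JCT: 4.2+2.8+1.6 = 8.6
Cheapest is FIR–ALP–RIV–JCT at 8.6 min.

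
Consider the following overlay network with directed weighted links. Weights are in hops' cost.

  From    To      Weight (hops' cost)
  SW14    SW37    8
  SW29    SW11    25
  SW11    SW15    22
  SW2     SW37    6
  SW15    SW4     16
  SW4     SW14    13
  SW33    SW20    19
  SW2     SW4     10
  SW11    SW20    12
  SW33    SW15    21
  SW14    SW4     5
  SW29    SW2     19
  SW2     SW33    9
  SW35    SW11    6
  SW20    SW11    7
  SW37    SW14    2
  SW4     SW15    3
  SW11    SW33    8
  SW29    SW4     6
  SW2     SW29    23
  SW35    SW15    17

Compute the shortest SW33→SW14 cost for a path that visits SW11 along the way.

77 hops' cost

Shortest SW33→SW11: SW33 → SW20 → SW11 = 26
Best SW11 to SW14: SW11 → SW15 → SW4 → SW14 costing 51
Total via SW11: 26 + 51 = 77 hops' cost.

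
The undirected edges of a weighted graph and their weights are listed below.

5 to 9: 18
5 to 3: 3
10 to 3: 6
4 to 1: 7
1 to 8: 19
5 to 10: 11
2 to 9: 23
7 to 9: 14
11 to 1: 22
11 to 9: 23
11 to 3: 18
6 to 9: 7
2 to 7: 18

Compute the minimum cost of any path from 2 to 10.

50

Enumerating some paths:
2 - 9 - 5 - 10: 23+18+11 = 52
2 - 9 - 5 - 3 - 10: 23+18+3+6 = 50
2 - 7 - 9 - 5 - 3 - 10: 18+14+18+3+6 = 59
The minimum is 50 via 2 - 9 - 5 - 3 - 10.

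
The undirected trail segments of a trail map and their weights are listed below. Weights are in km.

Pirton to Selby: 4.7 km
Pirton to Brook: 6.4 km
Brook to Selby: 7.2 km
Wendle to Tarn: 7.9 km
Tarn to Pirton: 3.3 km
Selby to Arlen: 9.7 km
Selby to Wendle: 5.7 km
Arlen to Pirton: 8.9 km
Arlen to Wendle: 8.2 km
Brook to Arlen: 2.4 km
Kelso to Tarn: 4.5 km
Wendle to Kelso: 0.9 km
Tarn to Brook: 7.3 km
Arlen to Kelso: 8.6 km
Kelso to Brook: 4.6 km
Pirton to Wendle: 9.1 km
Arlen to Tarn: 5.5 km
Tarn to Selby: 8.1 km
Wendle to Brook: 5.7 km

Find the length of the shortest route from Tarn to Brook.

Candidate routes:
Tarn–Arlen–Brook: 5.5+2.4 = 7.9
Tarn–Brook: 7.3 = 7.3
The minimum is 7.3 km via Tarn–Brook.

7.3 km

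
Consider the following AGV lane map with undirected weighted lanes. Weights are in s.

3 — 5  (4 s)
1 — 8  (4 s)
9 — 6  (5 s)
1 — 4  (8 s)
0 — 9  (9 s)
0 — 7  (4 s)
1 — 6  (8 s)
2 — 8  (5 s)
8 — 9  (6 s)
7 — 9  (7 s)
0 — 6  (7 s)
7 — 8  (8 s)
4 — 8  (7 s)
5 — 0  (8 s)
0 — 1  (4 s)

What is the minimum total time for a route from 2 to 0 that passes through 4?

Best 2 to 4: 2 → 8 → 4 costing 12
Best 4 to 0: 4 → 1 → 0 costing 12
Total via 4: 12 + 12 = 24 s.

24 s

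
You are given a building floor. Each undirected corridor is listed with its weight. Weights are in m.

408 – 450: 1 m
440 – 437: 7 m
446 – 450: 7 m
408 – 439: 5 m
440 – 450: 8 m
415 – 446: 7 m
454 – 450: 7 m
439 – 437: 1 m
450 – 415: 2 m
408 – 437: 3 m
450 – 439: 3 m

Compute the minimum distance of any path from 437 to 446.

11 m

Compare a few routes:
437 - 408 - 450 - 415 - 446: 3+1+2+7 = 13
437 - 439 - 408 - 450 - 446: 1+5+1+7 = 14
437 - 439 - 450 - 415 - 446: 1+3+2+7 = 13
437 - 439 - 450 - 446: 1+3+7 = 11
Cheapest is 437 - 439 - 450 - 446 at 11 m.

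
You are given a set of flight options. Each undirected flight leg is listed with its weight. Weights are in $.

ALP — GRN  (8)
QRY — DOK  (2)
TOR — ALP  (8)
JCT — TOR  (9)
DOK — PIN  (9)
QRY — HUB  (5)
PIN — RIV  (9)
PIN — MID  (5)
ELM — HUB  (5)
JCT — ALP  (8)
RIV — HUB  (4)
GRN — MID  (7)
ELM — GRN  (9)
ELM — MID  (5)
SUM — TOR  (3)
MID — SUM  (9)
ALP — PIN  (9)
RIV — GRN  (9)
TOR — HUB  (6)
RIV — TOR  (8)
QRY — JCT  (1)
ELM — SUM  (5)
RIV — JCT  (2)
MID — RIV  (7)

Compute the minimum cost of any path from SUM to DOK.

Enumerating some paths:
SUM–TOR–HUB–QRY–DOK: 3+6+5+2 = 16
SUM–ELM–HUB–QRY–DOK: 5+5+5+2 = 17
SUM–TOR–RIV–JCT–QRY–DOK: 3+8+2+1+2 = 16
SUM–TOR–JCT–QRY–DOK: 3+9+1+2 = 15
Cheapest is SUM–TOR–JCT–QRY–DOK at $15.

$15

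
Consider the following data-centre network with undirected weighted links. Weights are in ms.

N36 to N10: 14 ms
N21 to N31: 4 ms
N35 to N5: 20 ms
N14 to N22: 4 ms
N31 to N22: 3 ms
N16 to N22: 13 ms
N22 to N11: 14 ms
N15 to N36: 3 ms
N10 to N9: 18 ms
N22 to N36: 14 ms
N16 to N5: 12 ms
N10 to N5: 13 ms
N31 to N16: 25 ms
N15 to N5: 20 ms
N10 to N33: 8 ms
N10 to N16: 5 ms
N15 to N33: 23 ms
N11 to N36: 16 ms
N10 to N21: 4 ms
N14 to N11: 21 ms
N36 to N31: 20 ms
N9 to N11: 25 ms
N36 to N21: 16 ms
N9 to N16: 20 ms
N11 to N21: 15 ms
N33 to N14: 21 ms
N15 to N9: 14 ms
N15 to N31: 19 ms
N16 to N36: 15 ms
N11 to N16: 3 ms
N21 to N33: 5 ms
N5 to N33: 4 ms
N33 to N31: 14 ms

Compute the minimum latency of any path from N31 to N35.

33 ms

Compare a few routes:
N31–N21–N33–N5–N35: 4+5+4+20 = 33
N31–N33–N5–N35: 14+4+20 = 38
N31–N21–N10–N33–N5–N35: 4+4+8+4+20 = 40
Cheapest is N31–N21–N33–N5–N35 at 33 ms.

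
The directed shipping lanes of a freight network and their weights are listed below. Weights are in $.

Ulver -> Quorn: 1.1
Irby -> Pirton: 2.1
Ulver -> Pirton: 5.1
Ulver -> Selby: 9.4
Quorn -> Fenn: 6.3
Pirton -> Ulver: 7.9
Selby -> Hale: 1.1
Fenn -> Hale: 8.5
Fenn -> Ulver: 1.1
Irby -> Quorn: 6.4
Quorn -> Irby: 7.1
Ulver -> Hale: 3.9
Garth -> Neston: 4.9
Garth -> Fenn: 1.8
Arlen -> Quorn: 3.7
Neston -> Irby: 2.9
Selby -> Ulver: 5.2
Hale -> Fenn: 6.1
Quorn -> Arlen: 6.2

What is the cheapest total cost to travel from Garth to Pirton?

Candidate routes:
Garth → Neston → Irby → Pirton: 4.9+2.9+2.1 = 9.9
Garth → Fenn → Ulver → Pirton: 1.8+1.1+5.1 = 8
Cheapest is Garth → Fenn → Ulver → Pirton at $8.

$8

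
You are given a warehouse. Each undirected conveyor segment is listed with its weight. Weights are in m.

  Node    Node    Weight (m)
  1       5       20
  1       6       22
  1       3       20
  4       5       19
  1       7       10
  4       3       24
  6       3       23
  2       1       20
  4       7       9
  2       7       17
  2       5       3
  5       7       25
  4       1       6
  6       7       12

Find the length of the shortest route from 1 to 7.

Enumerating some paths:
1 → 4 → 7: 6+9 = 15
1 → 7: 10 = 10
The minimum is 10 m via 1 → 7.

10 m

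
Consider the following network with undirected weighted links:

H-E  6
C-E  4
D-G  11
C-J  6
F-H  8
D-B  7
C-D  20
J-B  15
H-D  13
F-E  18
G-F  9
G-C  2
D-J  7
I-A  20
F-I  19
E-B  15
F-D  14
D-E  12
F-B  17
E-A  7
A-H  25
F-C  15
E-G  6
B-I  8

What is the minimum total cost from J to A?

Candidate routes:
J–C–G–E–A: 6+2+6+7 = 21
J–C–E–A: 6+4+7 = 17
J–D–G–E–A: 7+11+6+7 = 31
J–D–E–A: 7+12+7 = 26
Cheapest is J–C–E–A at 17.

17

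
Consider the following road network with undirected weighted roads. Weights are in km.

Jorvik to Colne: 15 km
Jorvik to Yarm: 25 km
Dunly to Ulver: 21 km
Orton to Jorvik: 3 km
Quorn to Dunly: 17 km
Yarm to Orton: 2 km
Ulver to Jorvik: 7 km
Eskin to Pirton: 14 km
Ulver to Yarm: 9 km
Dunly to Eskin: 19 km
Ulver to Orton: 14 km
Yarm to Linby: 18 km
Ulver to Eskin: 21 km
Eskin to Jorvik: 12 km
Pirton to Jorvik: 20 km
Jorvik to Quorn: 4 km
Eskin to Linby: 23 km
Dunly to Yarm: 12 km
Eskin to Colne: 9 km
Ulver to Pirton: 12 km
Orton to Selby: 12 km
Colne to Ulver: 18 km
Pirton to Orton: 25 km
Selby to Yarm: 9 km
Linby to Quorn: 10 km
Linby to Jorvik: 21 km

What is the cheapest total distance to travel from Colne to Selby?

29 km

Candidate routes:
Colne → Jorvik → Orton → Yarm → Selby: 15+3+2+9 = 29
Colne → Jorvik → Orton → Selby: 15+3+12 = 30
The minimum is 29 km via Colne → Jorvik → Orton → Yarm → Selby.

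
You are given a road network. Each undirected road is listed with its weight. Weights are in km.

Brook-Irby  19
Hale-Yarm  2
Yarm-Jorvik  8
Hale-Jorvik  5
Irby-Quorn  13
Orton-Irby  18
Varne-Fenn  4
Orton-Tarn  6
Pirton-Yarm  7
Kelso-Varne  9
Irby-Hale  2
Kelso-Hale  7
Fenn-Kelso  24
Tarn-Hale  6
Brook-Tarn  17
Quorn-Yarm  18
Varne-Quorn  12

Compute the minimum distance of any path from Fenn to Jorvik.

25 km

Shortest distances from Fenn:
Fenn: 0
Varne: 4  (via Fenn)
Kelso: 13  (via Varne)
Quorn: 16  (via Varne)
Hale: 20  (via Kelso)
Yarm: 22  (via Hale)
Irby: 22  (via Hale)
Jorvik: 25  (via Hale)
Shortest route: Fenn → Varne → Kelso → Hale → Jorvik = 25 km.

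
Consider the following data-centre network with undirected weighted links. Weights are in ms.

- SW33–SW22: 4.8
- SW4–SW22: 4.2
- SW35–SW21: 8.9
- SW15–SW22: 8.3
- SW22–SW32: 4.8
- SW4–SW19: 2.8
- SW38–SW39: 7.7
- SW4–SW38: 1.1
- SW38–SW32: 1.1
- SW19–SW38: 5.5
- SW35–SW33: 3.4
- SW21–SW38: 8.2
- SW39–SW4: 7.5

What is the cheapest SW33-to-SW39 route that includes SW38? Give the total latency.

Shortest SW33→SW38: SW33–SW22–SW4–SW38 = 10.1
Shortest SW38→SW39: SW38–SW39 = 7.7
Total via SW38: 10.1 + 7.7 = 17.8 ms.

17.8 ms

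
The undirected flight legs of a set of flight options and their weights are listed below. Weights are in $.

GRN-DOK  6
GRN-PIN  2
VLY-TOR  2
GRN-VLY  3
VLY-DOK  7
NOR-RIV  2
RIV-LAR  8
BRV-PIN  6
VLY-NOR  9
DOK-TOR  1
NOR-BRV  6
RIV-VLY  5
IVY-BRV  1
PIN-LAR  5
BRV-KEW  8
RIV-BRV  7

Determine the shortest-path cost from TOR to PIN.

$7

Running Dijkstra from TOR:
TOR: 0
DOK: 1  (via TOR)
VLY: 2  (via TOR)
GRN: 5  (via VLY)
PIN: 7  (via GRN)
Shortest route: TOR–VLY–GRN–PIN = $7.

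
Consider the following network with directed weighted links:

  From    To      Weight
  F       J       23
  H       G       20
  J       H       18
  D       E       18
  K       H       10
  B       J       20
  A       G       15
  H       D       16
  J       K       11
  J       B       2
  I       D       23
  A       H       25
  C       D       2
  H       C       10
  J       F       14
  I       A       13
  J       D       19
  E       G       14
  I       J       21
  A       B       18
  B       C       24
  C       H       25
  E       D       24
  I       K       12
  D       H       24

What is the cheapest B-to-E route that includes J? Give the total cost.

57

Shortest B→J: B → J = 20
Shortest J→E: J → D → E = 37
Total via J: 20 + 37 = 57.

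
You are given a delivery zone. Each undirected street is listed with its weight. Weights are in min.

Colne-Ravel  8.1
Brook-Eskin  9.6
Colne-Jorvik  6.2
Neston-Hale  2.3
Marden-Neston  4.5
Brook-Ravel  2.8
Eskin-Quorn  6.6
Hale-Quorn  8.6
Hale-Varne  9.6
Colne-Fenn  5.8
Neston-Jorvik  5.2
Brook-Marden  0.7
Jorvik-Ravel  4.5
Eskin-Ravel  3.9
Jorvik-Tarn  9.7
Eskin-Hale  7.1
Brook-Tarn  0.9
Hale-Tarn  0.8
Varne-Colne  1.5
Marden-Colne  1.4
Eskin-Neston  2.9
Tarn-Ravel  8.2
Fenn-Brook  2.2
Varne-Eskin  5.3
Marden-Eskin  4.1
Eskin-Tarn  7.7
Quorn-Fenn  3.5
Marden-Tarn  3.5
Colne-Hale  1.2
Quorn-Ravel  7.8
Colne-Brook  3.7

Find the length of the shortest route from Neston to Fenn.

Shortest distances from Neston:
Neston: 0
Hale: 2.3  (via Neston)
Eskin: 2.9  (via Neston)
Tarn: 3.1  (via Hale)
Colne: 3.5  (via Hale)
Brook: 4  (via Tarn)
Marden: 4.5  (via Neston)
Varne: 5  (via Colne)
Jorvik: 5.2  (via Neston)
Fenn: 6.2  (via Brook)
Shortest route: Neston → Hale → Tarn → Brook → Fenn = 6.2 min.

6.2 min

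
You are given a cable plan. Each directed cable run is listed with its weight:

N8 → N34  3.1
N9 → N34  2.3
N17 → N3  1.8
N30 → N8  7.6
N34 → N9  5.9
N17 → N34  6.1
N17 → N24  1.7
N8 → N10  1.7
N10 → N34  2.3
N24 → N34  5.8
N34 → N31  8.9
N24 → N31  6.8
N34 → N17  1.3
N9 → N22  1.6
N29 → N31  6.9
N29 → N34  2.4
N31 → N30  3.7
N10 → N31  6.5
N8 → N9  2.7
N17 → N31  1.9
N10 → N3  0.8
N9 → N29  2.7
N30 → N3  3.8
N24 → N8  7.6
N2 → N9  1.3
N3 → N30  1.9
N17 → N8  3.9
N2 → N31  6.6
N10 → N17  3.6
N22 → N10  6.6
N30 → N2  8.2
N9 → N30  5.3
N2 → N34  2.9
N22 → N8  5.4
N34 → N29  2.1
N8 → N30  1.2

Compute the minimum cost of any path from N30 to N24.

Compare a few routes:
N30 → N8 → N34 → N17 → N24: 7.6+3.1+1.3+1.7 = 13.7
N30 → N2 → N34 → N17 → N24: 8.2+2.9+1.3+1.7 = 14.1
Cheapest is N30 → N8 → N34 → N17 → N24 at 13.7.

13.7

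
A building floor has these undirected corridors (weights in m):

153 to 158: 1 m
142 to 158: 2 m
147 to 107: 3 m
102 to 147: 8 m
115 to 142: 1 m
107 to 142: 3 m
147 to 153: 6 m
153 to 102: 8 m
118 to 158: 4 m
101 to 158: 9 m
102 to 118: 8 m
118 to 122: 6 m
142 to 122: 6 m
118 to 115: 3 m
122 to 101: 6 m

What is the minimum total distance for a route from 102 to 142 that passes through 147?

Shortest 102→147: 102–147 = 8
Shortest 147→142: 147–107–142 = 6
Total via 147: 8 + 6 = 14 m.

14 m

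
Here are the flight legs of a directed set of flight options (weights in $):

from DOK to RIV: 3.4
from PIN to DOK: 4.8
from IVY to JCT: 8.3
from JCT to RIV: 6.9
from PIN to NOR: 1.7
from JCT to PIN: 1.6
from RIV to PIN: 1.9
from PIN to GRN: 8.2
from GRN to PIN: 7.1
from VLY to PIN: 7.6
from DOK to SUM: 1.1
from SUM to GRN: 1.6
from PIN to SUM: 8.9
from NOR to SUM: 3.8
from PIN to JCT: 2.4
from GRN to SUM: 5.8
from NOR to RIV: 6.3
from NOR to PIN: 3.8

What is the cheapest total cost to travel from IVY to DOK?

$14.7

Running Dijkstra from IVY:
IVY: 0
JCT: 8.3  (via IVY)
PIN: 9.9  (via JCT)
NOR: 11.6  (via PIN)
DOK: 14.7  (via PIN)
Shortest route: IVY–JCT–PIN–DOK = $14.7.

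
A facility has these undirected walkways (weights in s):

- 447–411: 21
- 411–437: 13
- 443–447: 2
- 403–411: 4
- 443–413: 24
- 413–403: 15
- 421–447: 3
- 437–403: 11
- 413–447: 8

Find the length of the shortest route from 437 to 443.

Candidate routes:
437 - 411 - 403 - 413 - 447 - 443: 13+4+15+8+2 = 42
437 - 403 - 411 - 447 - 443: 11+4+21+2 = 38
437 - 411 - 447 - 443: 13+21+2 = 36
The minimum is 36 s via 437 - 411 - 447 - 443.

36 s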